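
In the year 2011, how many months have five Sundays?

A month has five Sundays exactly when Sunday falls within its first (length − 28) days.
Jan: 31 days, starts Sat → 5 of Sat, Sun, Mon ✓
Feb: 28 days, starts Tue → 5 of (none)
Mar: 31 days, starts Tue → 5 of Tue, Wed, Thu
Apr: 30 days, starts Fri → 5 of Fri, Sat
May: 31 days, starts Sun → 5 of Sun, Mon, Tue ✓
Jun: 30 days, starts Wed → 5 of Wed, Thu
Jul: 31 days, starts Fri → 5 of Fri, Sat, Sun ✓
Aug: 31 days, starts Mon → 5 of Mon, Tue, Wed
Sep: 30 days, starts Thu → 5 of Thu, Fri
Oct: 31 days, starts Sat → 5 of Sat, Sun, Mon ✓
Nov: 30 days, starts Tue → 5 of Tue, Wed
Dec: 31 days, starts Thu → 5 of Thu, Fri, Sat
Months with five Sundays: Jan, May, Jul, Oct.

4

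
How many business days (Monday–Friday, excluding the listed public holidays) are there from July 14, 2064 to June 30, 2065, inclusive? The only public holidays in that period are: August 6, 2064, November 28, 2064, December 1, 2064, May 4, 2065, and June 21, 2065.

248

July 14, 2064 is a Monday.
That's 352 days from start to end, counting both.
352 = 7 × 50 + 2, so there are 50 full weeks plus 2 extra days.
Each full week contributes 5 weekdays (Mon–Fri): 50 × 5 = 250.
The 2 extra days are Mon, Tue — 2 of them qualify.
Total: 250 + 2 = 252.
Holidays: August 6, 2064 (Wed); November 28, 2064 (Fri); December 1, 2064 (Mon); May 4, 2065 (Mon); June 21, 2065 (Sun).
4 of the 5 holidays fall on weekdays; the rest are weekends and were already excluded.
Business days: 252 − 4 = 248.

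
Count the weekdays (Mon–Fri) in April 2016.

21 weekdays

1 April 2016 is a Friday.
From 1 April 2016 to 30 April 2016 is 30 days inclusive.
30 = 7 × 4 + 2, so there are 4 full weeks plus 2 extra days.
Each full week contributes 5 weekdays (Mon–Fri): 4 × 5 = 20.
The 2 extra days are Friday, Saturday — 1 of them qualifies.
Total: 20 + 1 = 21.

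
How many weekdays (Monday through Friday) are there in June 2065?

Jun 1, 2065 is a Monday.
From Jun 1, 2065 to Jun 30, 2065 is 30 days inclusive.
30 = 7 × 4 + 2, so there are 4 full weeks plus 2 extra days.
Each full week contributes 5 weekdays (Mon–Fri): 4 × 5 = 20.
The 2 extra days are Monday, Tuesday — 2 of them qualify.
Total: 20 + 2 = 22.

22 weekdays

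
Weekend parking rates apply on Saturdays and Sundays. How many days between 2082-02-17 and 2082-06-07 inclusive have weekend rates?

2082-02-17 is a Tuesday.
That's 111 days from start to end, counting both.
111 = 7 × 15 + 6, so there are 15 full weeks plus 6 extra days.
Each full week contributes 2 weekend days (Sat, Sun): 15 × 2 = 30.
The 6 extra days are Tuesday, Wednesday, Thursday, Friday, Saturday, Sunday — 2 of them qualify.
Total: 30 + 2 = 32.

32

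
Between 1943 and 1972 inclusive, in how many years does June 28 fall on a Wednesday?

Day of week of June 28 in each year:
1943: Mon, 1944: Wed ✓, 1945: Thu, 1946: Fri, 1947: Sat, 1948: Mon, 1949: Tue, 1950: Wed ✓, 1951: Thu, 1952: Sat, 1953: Sun, 1954: Mon, 1955: Tue, 1956: Thu, 1957: Fri, 1958: Sat, 1959: Sun, 1960: Tue, 1961: Wed ✓, 1962: Thu, 1963: Fri, 1964: Sun, 1965: Mon, 1966: Tue, 1967: Wed ✓, 1968: Fri, 1969: Sat, 1970: Sun, 1971: Mon, 1972: Wed ✓
Wednesdays: 1944, 1950, 1961, 1967, 1972.

5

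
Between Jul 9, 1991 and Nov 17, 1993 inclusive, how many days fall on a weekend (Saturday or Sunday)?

Jul 9, 1991 is a Tuesday.
From Jul 9, 1991 to Nov 17, 1993 is 863 days inclusive.
863 = 7 × 123 + 2, so there are 123 full weeks plus 2 extra days.
Each full week contributes 2 weekend days (Sat, Sun): 123 × 2 = 246.
The 2 extra days are Tuesday, Wednesday — none qualify.
Total: 246 + 0 = 246.

246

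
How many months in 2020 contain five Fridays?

4

A month has five Fridays exactly when Friday falls within its first (length − 28) days.
Jan: 31 days, starts Wed → 5 of Wed, Thu, Fri ✓
Feb: 29 days, starts Sat → 5 of Sat
Mar: 31 days, starts Sun → 5 of Sun, Mon, Tue
Apr: 30 days, starts Wed → 5 of Wed, Thu
May: 31 days, starts Fri → 5 of Fri, Sat, Sun ✓
Jun: 30 days, starts Mon → 5 of Mon, Tue
Jul: 31 days, starts Wed → 5 of Wed, Thu, Fri ✓
Aug: 31 days, starts Sat → 5 of Sat, Sun, Mon
Sep: 30 days, starts Tue → 5 of Tue, Wed
Oct: 31 days, starts Thu → 5 of Thu, Fri, Sat ✓
Nov: 30 days, starts Sun → 5 of Sun, Mon
Dec: 31 days, starts Tue → 5 of Tue, Wed, Thu
Months with five Fridays: Jan, May, Jul, Oct.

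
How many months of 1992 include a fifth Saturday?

4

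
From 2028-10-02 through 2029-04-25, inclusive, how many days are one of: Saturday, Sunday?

2028-10-02 is a Monday.
From 2028-10-02 to 2029-04-25 is 206 days inclusive.
206 = 7 × 29 + 3, so there are 29 full weeks plus 3 extra days.
Each full week contributes 2 days from the set (Sat, Sun): 29 × 2 = 58.
The 3 extra days are Monday, Tuesday, Wednesday — none qualify.
Total: 58 + 0 = 58.

58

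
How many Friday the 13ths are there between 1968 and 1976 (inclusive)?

15

Friday-the-13ths by year:
1968: Sep, Dec
1969: Jun
1970: Feb, Mar, Nov
1971: Aug
1972: Oct
1973: Apr, Jul
1974: Sep, Dec
1975: Jun
1976: Feb, Aug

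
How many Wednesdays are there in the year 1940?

1 January 1940 is a Monday.
The range spans 366 days (inclusive of both endpoints).
366 = 7 × 52 + 2, so there are 52 full weeks plus 2 extra days.
Each full week contributes one Wednesday: 52 so far.
The 2 extra days are Monday, Tuesday — none qualify.
Total: 52 + 0 = 52.

52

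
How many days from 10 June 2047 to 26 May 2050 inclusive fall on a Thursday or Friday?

10 June 2047 is a Monday.
From 10 June 2047 to 26 May 2050 is 1082 days inclusive.
1082 = 7 × 154 + 4, so there are 154 full weeks plus 4 extra days.
Each full week contributes 2 days from the set (Thu, Fri): 154 × 2 = 308.
The 4 extra days are Monday, Tuesday, Wednesday, Thursday — 1 of them qualifies.
Total: 308 + 1 = 309.

309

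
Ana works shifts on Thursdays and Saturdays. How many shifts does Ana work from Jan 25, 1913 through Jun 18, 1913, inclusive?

Jan 25, 1913 is a Saturday.
The range spans 145 days (inclusive of both endpoints).
145 = 7 × 20 + 5, so there are 20 full weeks plus 5 extra days.
Each full week contributes 2 days from the set (Thu, Sat): 20 × 2 = 40.
The 5 extra days are Saturday, Sunday, Monday, Tuesday, Wednesday — 1 of them qualifies.
Total: 40 + 1 = 41.

41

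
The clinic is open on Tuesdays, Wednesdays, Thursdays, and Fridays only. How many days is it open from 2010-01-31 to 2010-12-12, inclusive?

2010-01-31 is a Sunday.
The range spans 316 days (inclusive of both endpoints).
316 = 7 × 45 + 1, so there are 45 full weeks plus 1 extra day.
Each full week contributes 4 days from the set (Tue, Wed, Thu, Fri): 45 × 4 = 180.
The 1 extra day is Sun — none qualify.
Total: 180 + 0 = 180.

180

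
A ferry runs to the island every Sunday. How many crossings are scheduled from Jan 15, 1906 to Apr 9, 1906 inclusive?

12 Sundays

Jan 15, 1906 is a Monday.
From Jan 15, 1906 to Apr 9, 1906 is 85 days inclusive.
85 = 7 × 12 + 1, so there are 12 full weeks plus 1 extra day.
Each full week contributes one Sunday: 12 so far.
The 1 extra day is Monday — none qualify.
Total: 12 + 0 = 12.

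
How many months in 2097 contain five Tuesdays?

5

A month has five Tuesdays exactly when Tuesday falls within its first (length − 28) days.
Jan: 31 days, starts Tue → 5 of Tue, Wed, Thu ✓
Feb: 28 days, starts Fri → 5 of (none)
Mar: 31 days, starts Fri → 5 of Fri, Sat, Sun
Apr: 30 days, starts Mon → 5 of Mon, Tue ✓
May: 31 days, starts Wed → 5 of Wed, Thu, Fri
Jun: 30 days, starts Sat → 5 of Sat, Sun
Jul: 31 days, starts Mon → 5 of Mon, Tue, Wed ✓
Aug: 31 days, starts Thu → 5 of Thu, Fri, Sat
Sep: 30 days, starts Sun → 5 of Sun, Mon
Oct: 31 days, starts Tue → 5 of Tue, Wed, Thu ✓
Nov: 30 days, starts Fri → 5 of Fri, Sat
Dec: 31 days, starts Sun → 5 of Sun, Mon, Tue ✓
Months with five Tuesdays: Jan, Apr, Jul, Oct, Dec.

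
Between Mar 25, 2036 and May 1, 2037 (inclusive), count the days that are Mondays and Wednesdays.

Mar 25, 2036 is a Tuesday.
The range spans 403 days (inclusive of both endpoints).
403 = 7 × 57 + 4, so there are 57 full weeks plus 4 extra days.
Each full week contributes 2 days from the set (Mon, Wed): 57 × 2 = 114.
The 4 extra days are Tuesday, Wednesday, Thursday, Friday — 1 of them qualifies.
Total: 114 + 1 = 115.

115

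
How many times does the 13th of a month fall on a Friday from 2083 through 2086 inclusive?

6

Friday-the-13ths by year:
2083: Aug
2084: Oct
2085: Apr, Jul
2086: Sep, Dec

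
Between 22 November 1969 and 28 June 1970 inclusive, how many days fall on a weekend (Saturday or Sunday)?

22 November 1969 is a Saturday.
From 22 November 1969 to 28 June 1970 is 219 days inclusive.
219 = 7 × 31 + 2, so there are 31 full weeks plus 2 extra days.
Each full week contributes 2 weekend days (Sat, Sun): 31 × 2 = 62.
The 2 extra days are Saturday, Sunday — 2 of them qualify.
Total: 62 + 2 = 64.

64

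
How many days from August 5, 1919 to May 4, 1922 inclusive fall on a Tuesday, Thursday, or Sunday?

August 5, 1919 is a Tuesday.
The range spans 1004 days (inclusive of both endpoints).
1004 = 7 × 143 + 3, so there are 143 full weeks plus 3 extra days.
Each full week contributes 3 days from the set (Tue, Thu, Sun): 143 × 3 = 429.
The 3 extra days are Tue, Wed, Thu — 2 of them qualify.
Total: 429 + 2 = 431.

431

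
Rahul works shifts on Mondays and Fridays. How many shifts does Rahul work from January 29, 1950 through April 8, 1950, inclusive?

20

January 29, 1950 is a Sunday.
The range spans 70 days (inclusive of both endpoints).
70 = 7 × 10, so the span is exactly 10 full weeks.
Each full week contributes 2 days from the set (Mon, Fri): 10 × 2 = 20.
Total: 20.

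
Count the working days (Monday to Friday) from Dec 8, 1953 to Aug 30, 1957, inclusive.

Dec 8, 1953 is a Tuesday.
That's 1362 days from start to end, counting both.
1362 = 7 × 194 + 4, so there are 194 full weeks plus 4 extra days.
Each full week contributes 5 weekdays (Mon–Fri): 194 × 5 = 970.
The 4 extra days are Tuesday, Wednesday, Thursday, Friday — 4 of them qualify.
Total: 970 + 4 = 974.

974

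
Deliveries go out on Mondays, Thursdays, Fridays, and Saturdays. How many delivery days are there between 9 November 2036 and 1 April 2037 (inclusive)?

81

9 November 2036 is a Sunday.
That's 144 days from start to end, counting both.
144 = 7 × 20 + 4, so there are 20 full weeks plus 4 extra days.
Each full week contributes 4 days from the set (Mon, Thu, Fri, Sat): 20 × 4 = 80.
The 4 extra days are Sunday, Monday, Tuesday, Wednesday — 1 of them qualifies.
Total: 80 + 1 = 81.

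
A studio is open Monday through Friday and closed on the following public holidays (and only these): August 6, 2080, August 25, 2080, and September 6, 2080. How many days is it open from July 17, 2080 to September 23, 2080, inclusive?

47 working days

July 17, 2080 is a Wednesday.
That's 69 days from start to end, counting both.
69 = 7 × 9 + 6, so there are 9 full weeks plus 6 extra days.
Each full week contributes 5 weekdays (Mon–Fri): 9 × 5 = 45.
The 6 extra days are Wed, Thu, Fri, Sat, Sun, Mon — 4 of them qualify.
Total: 45 + 4 = 49.
Holidays: August 6, 2080 (Tue); August 25, 2080 (Sun); September 6, 2080 (Fri).
2 of the 3 holidays fall on weekdays; the rest are weekends and were already excluded.
Business days: 49 − 2 = 47.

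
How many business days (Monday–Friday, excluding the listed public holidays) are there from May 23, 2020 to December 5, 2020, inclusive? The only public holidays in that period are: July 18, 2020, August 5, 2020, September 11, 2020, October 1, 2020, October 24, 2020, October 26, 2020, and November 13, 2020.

135 business days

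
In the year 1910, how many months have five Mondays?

4

A month has five Mondays exactly when Monday falls within its first (length − 28) days.
Jan: 31 days, starts Sat → 5 of Sat, Sun, Mon ✓
Feb: 28 days, starts Tue → 5 of (none)
Mar: 31 days, starts Tue → 5 of Tue, Wed, Thu
Apr: 30 days, starts Fri → 5 of Fri, Sat
May: 31 days, starts Sun → 5 of Sun, Mon, Tue ✓
Jun: 30 days, starts Wed → 5 of Wed, Thu
Jul: 31 days, starts Fri → 5 of Fri, Sat, Sun
Aug: 31 days, starts Mon → 5 of Mon, Tue, Wed ✓
Sep: 30 days, starts Thu → 5 of Thu, Fri
Oct: 31 days, starts Sat → 5 of Sat, Sun, Mon ✓
Nov: 30 days, starts Tue → 5 of Tue, Wed
Dec: 31 days, starts Thu → 5 of Thu, Fri, Sat
Months with five Mondays: Jan, May, Aug, Oct.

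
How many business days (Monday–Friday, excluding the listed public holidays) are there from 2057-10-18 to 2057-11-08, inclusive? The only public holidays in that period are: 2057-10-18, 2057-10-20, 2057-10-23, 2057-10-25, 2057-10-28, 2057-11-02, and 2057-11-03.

2057-10-18 is a Thursday.
The range spans 22 days (inclusive of both endpoints).
22 = 7 × 3 + 1, so there are 3 full weeks plus 1 extra day.
Each full week contributes 5 weekdays (Mon–Fri): 3 × 5 = 15.
The 1 extra day is Thu — 1 of them qualifies.
Total: 15 + 1 = 16.
Holidays: 2057-10-18 (Thu); 2057-10-20 (Sat); 2057-10-23 (Tue); 2057-10-25 (Thu); 2057-10-28 (Sun); 2057-11-02 (Fri); 2057-11-03 (Sat).
4 of the 7 holidays fall on weekdays; the rest are weekends and were already excluded.
Business days: 16 − 4 = 12.

12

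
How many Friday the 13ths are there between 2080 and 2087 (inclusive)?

13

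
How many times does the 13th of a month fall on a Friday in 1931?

The 13th falls on a Friday when the month's 13th has weekday Fri.
Jan 13 is Tue; Feb 13 is Fri ✓; Mar 13 is Fri ✓; Apr 13 is Mon; May 13 is Wed; Jun 13 is Sat; Jul 13 is Mon; Aug 13 is Thu; Sep 13 is Sun; Oct 13 is Tue; Nov 13 is Fri ✓; Dec 13 is Sun.
Friday the 13ths: Feb, Mar, Nov.

3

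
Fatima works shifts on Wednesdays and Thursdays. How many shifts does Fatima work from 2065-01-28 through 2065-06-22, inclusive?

2065-01-28 is a Wednesday.
The range spans 146 days (inclusive of both endpoints).
146 = 7 × 20 + 6, so there are 20 full weeks plus 6 extra days.
Each full week contributes 2 days from the set (Wed, Thu): 20 × 2 = 40.
The 6 extra days are Wednesday, Thursday, Friday, Saturday, Sunday, Monday — 2 of them qualify.
Total: 40 + 2 = 42.

42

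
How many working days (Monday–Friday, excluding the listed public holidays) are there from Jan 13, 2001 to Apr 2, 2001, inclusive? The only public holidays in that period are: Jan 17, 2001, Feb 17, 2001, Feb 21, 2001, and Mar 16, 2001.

Jan 13, 2001 is a Saturday.
From Jan 13, 2001 to Apr 2, 2001 is 80 days inclusive.
80 = 7 × 11 + 3, so there are 11 full weeks plus 3 extra days.
Each full week contributes 5 weekdays (Mon–Fri): 11 × 5 = 55.
The 3 extra days are Sat, Sun, Mon — 1 of them qualifies.
Total: 55 + 1 = 56.
Holidays: Jan 17, 2001 (Wed); Feb 17, 2001 (Sat); Feb 21, 2001 (Wed); Mar 16, 2001 (Fri).
3 of the 4 holidays fall on weekdays; the rest are weekends and were already excluded.
Business days: 56 − 3 = 53.

53 working days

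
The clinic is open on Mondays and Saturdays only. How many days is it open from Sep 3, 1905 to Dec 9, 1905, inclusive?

28

Sep 3, 1905 is a Sunday.
That's 98 days from start to end, counting both.
98 = 7 × 14, so the span is exactly 14 full weeks.
Each full week contributes 2 days from the set (Mon, Sat): 14 × 2 = 28.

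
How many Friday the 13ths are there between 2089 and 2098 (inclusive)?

17

Friday-the-13ths by year:
2089: May
2090: Jan, Oct
2091: Apr, Jul
2092: Jun
2093: Feb, Mar, Nov
2094: Aug
2095: May
2096: Jan, Apr, Jul
2097: Sep, Dec
2098: Jun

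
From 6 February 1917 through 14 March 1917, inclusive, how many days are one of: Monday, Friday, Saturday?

15

6 February 1917 is a Tuesday.
The range spans 37 days (inclusive of both endpoints).
37 = 7 × 5 + 2, so there are 5 full weeks plus 2 extra days.
Each full week contributes 3 days from the set (Mon, Fri, Sat): 5 × 3 = 15.
The 2 extra days are Tuesday, Wednesday — none qualify.
Total: 15 + 0 = 15.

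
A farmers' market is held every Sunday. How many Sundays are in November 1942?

1 November 1942 is a Sunday.
The range spans 30 days (inclusive of both endpoints).
30 = 7 × 4 + 2, so there are 4 full weeks plus 2 extra days.
Each full week contributes one Sunday: 4 so far.
The 2 extra days are Sunday, Monday — 1 of them qualifies.
Total: 4 + 1 = 5.

5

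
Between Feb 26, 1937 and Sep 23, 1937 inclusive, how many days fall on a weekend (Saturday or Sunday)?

Feb 26, 1937 is a Friday.
From Feb 26, 1937 to Sep 23, 1937 is 210 days inclusive.
210 = 7 × 30, so the span is exactly 30 full weeks.
Each full week contributes 2 weekend days (Sat, Sun): 30 × 2 = 60.
Total: 60.

60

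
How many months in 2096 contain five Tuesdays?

A month has five Tuesdays exactly when Tuesday falls within its first (length − 28) days.
Jan: 31 days, starts Sun → 5 of Sun, Mon, Tue ✓
Feb: 29 days, starts Wed → 5 of Wed
Mar: 31 days, starts Thu → 5 of Thu, Fri, Sat
Apr: 30 days, starts Sun → 5 of Sun, Mon
May: 31 days, starts Tue → 5 of Tue, Wed, Thu ✓
Jun: 30 days, starts Fri → 5 of Fri, Sat
Jul: 31 days, starts Sun → 5 of Sun, Mon, Tue ✓
Aug: 31 days, starts Wed → 5 of Wed, Thu, Fri
Sep: 30 days, starts Sat → 5 of Sat, Sun
Oct: 31 days, starts Mon → 5 of Mon, Tue, Wed ✓
Nov: 30 days, starts Thu → 5 of Thu, Fri
Dec: 31 days, starts Sat → 5 of Sat, Sun, Mon
Months with five Tuesdays: Jan, May, Jul, Oct.

4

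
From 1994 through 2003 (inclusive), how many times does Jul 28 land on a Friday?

2

Day of week of July 28 in each year:
1994: Thu, 1995: Fri ✓, 1996: Sun, 1997: Mon, 1998: Tue, 1999: Wed, 2000: Fri ✓, 2001: Sat, 2002: Sun, 2003: Mon
Fridays: 1995, 2000.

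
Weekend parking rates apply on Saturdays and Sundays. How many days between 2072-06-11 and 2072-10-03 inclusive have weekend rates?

34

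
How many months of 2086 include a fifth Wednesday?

4

A month has five Wednesdays exactly when Wednesday falls within its first (length − 28) days.
Jan: 31 days, starts Tue → 5 of Tue, Wed, Thu ✓
Feb: 28 days, starts Fri → 5 of (none)
Mar: 31 days, starts Fri → 5 of Fri, Sat, Sun
Apr: 30 days, starts Mon → 5 of Mon, Tue
May: 31 days, starts Wed → 5 of Wed, Thu, Fri ✓
Jun: 30 days, starts Sat → 5 of Sat, Sun
Jul: 31 days, starts Mon → 5 of Mon, Tue, Wed ✓
Aug: 31 days, starts Thu → 5 of Thu, Fri, Sat
Sep: 30 days, starts Sun → 5 of Sun, Mon
Oct: 31 days, starts Tue → 5 of Tue, Wed, Thu ✓
Nov: 30 days, starts Fri → 5 of Fri, Sat
Dec: 31 days, starts Sun → 5 of Sun, Mon, Tue
Months with five Wednesdays: Jan, May, Jul, Oct.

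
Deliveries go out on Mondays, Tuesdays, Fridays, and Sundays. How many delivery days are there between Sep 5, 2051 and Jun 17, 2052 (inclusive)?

Sep 5, 2051 is a Tuesday.
From Sep 5, 2051 to Jun 17, 2052 is 287 days inclusive.
287 = 7 × 41, so the span is exactly 41 full weeks.
Each full week contributes 4 days from the set (Mon, Tue, Fri, Sun): 41 × 4 = 164.
Total: 164.

164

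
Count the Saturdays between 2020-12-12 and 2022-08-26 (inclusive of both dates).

2020-12-12 is a Saturday.
That's 623 days from start to end, counting both.
623 = 7 × 89, so the span is exactly 89 full weeks.
Each full week contributes one Saturday: 89 so far.
Total: 89.

89 Saturdays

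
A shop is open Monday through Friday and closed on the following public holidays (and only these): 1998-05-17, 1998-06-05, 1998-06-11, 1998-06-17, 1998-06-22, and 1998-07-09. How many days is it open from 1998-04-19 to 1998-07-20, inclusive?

1998-04-19 is a Sunday.
The range spans 93 days (inclusive of both endpoints).
93 = 7 × 13 + 2, so there are 13 full weeks plus 2 extra days.
Each full week contributes 5 weekdays (Mon–Fri): 13 × 5 = 65.
The 2 extra days are Sunday, Monday — 1 of them qualifies.
Total: 65 + 1 = 66.
Holidays: 1998-05-17 (Sun); 1998-06-05 (Fri); 1998-06-11 (Thu); 1998-06-17 (Wed); 1998-06-22 (Mon); 1998-07-09 (Thu).
5 of the 6 holidays fall on weekdays; the rest are weekends and were already excluded.
Business days: 66 − 5 = 61.

61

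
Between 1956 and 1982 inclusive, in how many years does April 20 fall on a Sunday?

Day of week of April 20 in each year:
1956: Fri, 1957: Sat, 1958: Sun ✓, 1959: Mon, 1960: Wed, 1961: Thu, 1962: Fri, 1963: Sat, 1964: Mon, 1965: Tue, 1966: Wed, 1967: Thu, 1968: Sat, 1969: Sun ✓, 1970: Mon, 1971: Tue, 1972: Thu, 1973: Fri, 1974: Sat, 1975: Sun ✓, 1976: Tue, 1977: Wed, 1978: Thu, 1979: Fri, 1980: Sun ✓, 1981: Mon, 1982: Tue
Sundays: 1958, 1969, 1975, 1980.

4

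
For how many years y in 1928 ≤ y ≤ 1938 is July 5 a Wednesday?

1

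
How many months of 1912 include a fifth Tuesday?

5

A month has five Tuesdays exactly when Tuesday falls within its first (length − 28) days.
Jan: 31 days, starts Mon → 5 of Mon, Tue, Wed ✓
Feb: 29 days, starts Thu → 5 of Thu
Mar: 31 days, starts Fri → 5 of Fri, Sat, Sun
Apr: 30 days, starts Mon → 5 of Mon, Tue ✓
May: 31 days, starts Wed → 5 of Wed, Thu, Fri
Jun: 30 days, starts Sat → 5 of Sat, Sun
Jul: 31 days, starts Mon → 5 of Mon, Tue, Wed ✓
Aug: 31 days, starts Thu → 5 of Thu, Fri, Sat
Sep: 30 days, starts Sun → 5 of Sun, Mon
Oct: 31 days, starts Tue → 5 of Tue, Wed, Thu ✓
Nov: 30 days, starts Fri → 5 of Fri, Sat
Dec: 31 days, starts Sun → 5 of Sun, Mon, Tue ✓
Months with five Tuesdays: Jan, Apr, Jul, Oct, Dec.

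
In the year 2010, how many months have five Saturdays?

4

A month has five Saturdays exactly when Saturday falls within its first (length − 28) days.
Jan: 31 days, starts Fri → 5 of Fri, Sat, Sun ✓
Feb: 28 days, starts Mon → 5 of (none)
Mar: 31 days, starts Mon → 5 of Mon, Tue, Wed
Apr: 30 days, starts Thu → 5 of Thu, Fri
May: 31 days, starts Sat → 5 of Sat, Sun, Mon ✓
Jun: 30 days, starts Tue → 5 of Tue, Wed
Jul: 31 days, starts Thu → 5 of Thu, Fri, Sat ✓
Aug: 31 days, starts Sun → 5 of Sun, Mon, Tue
Sep: 30 days, starts Wed → 5 of Wed, Thu
Oct: 31 days, starts Fri → 5 of Fri, Sat, Sun ✓
Nov: 30 days, starts Mon → 5 of Mon, Tue
Dec: 31 days, starts Wed → 5 of Wed, Thu, Fri
Months with five Saturdays: Jan, May, Jul, Oct.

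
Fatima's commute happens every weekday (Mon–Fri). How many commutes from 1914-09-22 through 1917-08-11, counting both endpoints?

754

1914-09-22 is a Tuesday.
The range spans 1055 days (inclusive of both endpoints).
1055 = 7 × 150 + 5, so there are 150 full weeks plus 5 extra days.
Each full week contributes 5 weekdays (Mon–Fri): 150 × 5 = 750.
The 5 extra days are Tuesday, Wednesday, Thursday, Friday, Saturday — 4 of them qualify.
Total: 750 + 4 = 754.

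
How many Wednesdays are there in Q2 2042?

13

2042-04-01 is a Tuesday.
That's 91 days from start to end, counting both.
91 = 7 × 13, so the span is exactly 13 full weeks.
Each full week contributes one Wednesday: 13 so far.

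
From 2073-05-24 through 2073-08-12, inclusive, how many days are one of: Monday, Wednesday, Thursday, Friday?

2073-05-24 is a Wednesday.
From 2073-05-24 to 2073-08-12 is 81 days inclusive.
81 = 7 × 11 + 4, so there are 11 full weeks plus 4 extra days.
Each full week contributes 4 days from the set (Mon, Wed, Thu, Fri): 11 × 4 = 44.
The 4 extra days are Wednesday, Thursday, Friday, Saturday — 3 of them qualify.
Total: 44 + 3 = 47.

47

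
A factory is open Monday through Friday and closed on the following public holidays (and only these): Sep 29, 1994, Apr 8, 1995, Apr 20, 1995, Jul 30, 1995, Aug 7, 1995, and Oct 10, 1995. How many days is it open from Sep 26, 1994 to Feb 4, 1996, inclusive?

351 business days

Sep 26, 1994 is a Monday.
That's 497 days from start to end, counting both.
497 = 7 × 71, so the span is exactly 71 full weeks.
Each full week contributes 5 weekdays (Mon–Fri): 71 × 5 = 355.
Holidays: Sep 29, 1994 (Thu); Apr 8, 1995 (Sat); Apr 20, 1995 (Thu); Jul 30, 1995 (Sun); Aug 7, 1995 (Mon); Oct 10, 1995 (Tue).
4 of the 6 holidays fall on weekdays; the rest are weekends and were already excluded.
Business days: 355 − 4 = 351.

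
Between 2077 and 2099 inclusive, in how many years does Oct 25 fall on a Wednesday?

Day of week of October 25 in each year:
2077: Mon, 2078: Tue, 2079: Wed ✓, 2080: Fri, 2081: Sat, 2082: Sun, 2083: Mon, 2084: Wed ✓, 2085: Thu, 2086: Fri, 2087: Sat, 2088: Mon, 2089: Tue, 2090: Wed ✓, 2091: Thu, 2092: Sat, 2093: Sun, 2094: Mon, 2095: Tue, 2096: Thu, 2097: Fri, 2098: Sat, 2099: Sun
Wednesdays: 2079, 2084, 2090.

3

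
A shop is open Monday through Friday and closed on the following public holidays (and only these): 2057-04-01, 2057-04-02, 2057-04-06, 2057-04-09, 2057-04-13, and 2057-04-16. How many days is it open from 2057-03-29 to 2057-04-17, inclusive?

2057-03-29 is a Thursday.
From 2057-03-29 to 2057-04-17 is 20 days inclusive.
20 = 7 × 2 + 6, so there are 2 full weeks plus 6 extra days.
Each full week contributes 5 weekdays (Mon–Fri): 2 × 5 = 10.
The 6 extra days are Thursday, Friday, Saturday, Sunday, Monday, Tuesday — 4 of them qualify.
Total: 10 + 4 = 14.
Holidays: 2057-04-01 (Sun); 2057-04-02 (Mon); 2057-04-06 (Fri); 2057-04-09 (Mon); 2057-04-13 (Fri); 2057-04-16 (Mon).
5 of the 6 holidays fall on weekdays; the rest are weekends and were already excluded.
Business days: 14 − 5 = 9.

9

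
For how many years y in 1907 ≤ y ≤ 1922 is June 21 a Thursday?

Day of week of June 21 in each year:
1907: Fri, 1908: Sun, 1909: Mon, 1910: Tue, 1911: Wed, 1912: Fri, 1913: Sat, 1914: Sun, 1915: Mon, 1916: Wed, 1917: Thu ✓, 1918: Fri, 1919: Sat, 1920: Mon, 1921: Tue, 1922: Wed
Thursdays: 1917.

1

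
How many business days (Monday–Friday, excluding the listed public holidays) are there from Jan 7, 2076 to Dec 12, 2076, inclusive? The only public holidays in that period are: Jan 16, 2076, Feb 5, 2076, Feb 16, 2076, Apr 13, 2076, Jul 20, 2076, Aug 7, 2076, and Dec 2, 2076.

238 business days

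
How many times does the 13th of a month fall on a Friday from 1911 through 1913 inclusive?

5

Friday-the-13ths by year:
1911: Jan, Oct
1912: Sep, Dec
1913: Jun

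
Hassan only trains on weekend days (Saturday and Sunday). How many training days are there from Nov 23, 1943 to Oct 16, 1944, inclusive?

94

Nov 23, 1943 is a Tuesday.
That's 329 days from start to end, counting both.
329 = 7 × 47, so the span is exactly 47 full weeks.
Each full week contributes 2 weekend days (Sat, Sun): 47 × 2 = 94.
Total: 94.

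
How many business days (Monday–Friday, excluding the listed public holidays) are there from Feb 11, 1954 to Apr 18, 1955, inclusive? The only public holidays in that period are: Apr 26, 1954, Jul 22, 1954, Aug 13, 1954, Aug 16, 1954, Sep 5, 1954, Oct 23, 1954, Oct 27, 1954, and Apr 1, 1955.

302 business days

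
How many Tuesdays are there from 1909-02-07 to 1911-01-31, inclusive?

104

1909-02-07 is a Sunday.
From 1909-02-07 to 1911-01-31 is 724 days inclusive.
724 = 7 × 103 + 3, so there are 103 full weeks plus 3 extra days.
Each full week contributes one Tuesday: 103 so far.
The 3 extra days are Sunday, Monday, Tuesday — 1 of them qualifies.
Total: 103 + 1 = 104.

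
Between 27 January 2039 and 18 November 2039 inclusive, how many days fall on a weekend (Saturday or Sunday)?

84

27 January 2039 is a Thursday.
The range spans 296 days (inclusive of both endpoints).
296 = 7 × 42 + 2, so there are 42 full weeks plus 2 extra days.
Each full week contributes 2 weekend days (Sat, Sun): 42 × 2 = 84.
The 2 extra days are Thu, Fri — none qualify.
Total: 84 + 0 = 84.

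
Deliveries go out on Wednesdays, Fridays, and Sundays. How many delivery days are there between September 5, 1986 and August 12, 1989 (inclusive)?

September 5, 1986 is a Friday.
That's 1073 days from start to end, counting both.
1073 = 7 × 153 + 2, so there are 153 full weeks plus 2 extra days.
Each full week contributes 3 days from the set (Wed, Fri, Sun): 153 × 3 = 459.
The 2 extra days are Friday, Saturday — 1 of them qualifies.
Total: 459 + 1 = 460.

460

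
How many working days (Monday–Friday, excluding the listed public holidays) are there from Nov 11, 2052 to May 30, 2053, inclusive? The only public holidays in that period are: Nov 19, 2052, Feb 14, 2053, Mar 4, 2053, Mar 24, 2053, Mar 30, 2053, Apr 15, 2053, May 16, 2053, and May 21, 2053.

138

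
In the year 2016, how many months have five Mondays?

A month has five Mondays exactly when Monday falls within its first (length − 28) days.
Jan: 31 days, starts Fri → 5 of Fri, Sat, Sun
Feb: 29 days, starts Mon → 5 of Mon ✓
Mar: 31 days, starts Tue → 5 of Tue, Wed, Thu
Apr: 30 days, starts Fri → 5 of Fri, Sat
May: 31 days, starts Sun → 5 of Sun, Mon, Tue ✓
Jun: 30 days, starts Wed → 5 of Wed, Thu
Jul: 31 days, starts Fri → 5 of Fri, Sat, Sun
Aug: 31 days, starts Mon → 5 of Mon, Tue, Wed ✓
Sep: 30 days, starts Thu → 5 of Thu, Fri
Oct: 31 days, starts Sat → 5 of Sat, Sun, Mon ✓
Nov: 30 days, starts Tue → 5 of Tue, Wed
Dec: 31 days, starts Thu → 5 of Thu, Fri, Sat
Months with five Mondays: Feb, May, Aug, Oct.

4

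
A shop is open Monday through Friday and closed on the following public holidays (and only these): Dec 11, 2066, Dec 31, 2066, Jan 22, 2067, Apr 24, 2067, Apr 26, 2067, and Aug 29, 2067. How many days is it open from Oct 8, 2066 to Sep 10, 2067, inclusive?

Oct 8, 2066 is a Friday.
The range spans 338 days (inclusive of both endpoints).
338 = 7 × 48 + 2, so there are 48 full weeks plus 2 extra days.
Each full week contributes 5 weekdays (Mon–Fri): 48 × 5 = 240.
The 2 extra days are Friday, Saturday — 1 of them qualifies.
Total: 240 + 1 = 241.
Holidays: Dec 11, 2066 (Sat); Dec 31, 2066 (Fri); Jan 22, 2067 (Sat); Apr 24, 2067 (Sun); Apr 26, 2067 (Tue); Aug 29, 2067 (Mon).
3 of the 6 holidays fall on weekdays; the rest are weekends and were already excluded.
Business days: 241 − 3 = 238.

238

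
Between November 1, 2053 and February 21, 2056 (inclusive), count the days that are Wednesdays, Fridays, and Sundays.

361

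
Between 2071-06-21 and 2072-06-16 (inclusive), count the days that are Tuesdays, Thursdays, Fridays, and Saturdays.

206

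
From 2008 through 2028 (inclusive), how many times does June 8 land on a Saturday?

3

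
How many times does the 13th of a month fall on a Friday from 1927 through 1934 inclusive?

15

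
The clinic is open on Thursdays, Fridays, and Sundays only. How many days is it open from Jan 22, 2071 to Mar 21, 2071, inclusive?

26

Jan 22, 2071 is a Thursday.
That's 59 days from start to end, counting both.
59 = 7 × 8 + 3, so there are 8 full weeks plus 3 extra days.
Each full week contributes 3 days from the set (Thu, Fri, Sun): 8 × 3 = 24.
The 3 extra days are Thu, Fri, Sat — 2 of them qualify.
Total: 24 + 2 = 26.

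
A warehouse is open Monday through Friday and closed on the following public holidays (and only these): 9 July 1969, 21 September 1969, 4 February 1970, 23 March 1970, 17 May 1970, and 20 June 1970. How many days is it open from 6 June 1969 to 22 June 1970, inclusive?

269

6 June 1969 is a Friday.
That's 382 days from start to end, counting both.
382 = 7 × 54 + 4, so there are 54 full weeks plus 4 extra days.
Each full week contributes 5 weekdays (Mon–Fri): 54 × 5 = 270.
The 4 extra days are Friday, Saturday, Sunday, Monday — 2 of them qualify.
Total: 270 + 2 = 272.
Holidays: 9 July 1969 (Wed); 21 September 1969 (Sun); 4 February 1970 (Wed); 23 March 1970 (Mon); 17 May 1970 (Sun); 20 June 1970 (Sat).
3 of the 6 holidays fall on weekdays; the rest are weekends and were already excluded.
Business days: 272 − 3 = 269.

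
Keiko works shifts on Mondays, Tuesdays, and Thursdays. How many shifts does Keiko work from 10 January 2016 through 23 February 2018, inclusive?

333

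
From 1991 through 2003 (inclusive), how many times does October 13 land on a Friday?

2

Day of week of October 13 in each year:
1991: Sun, 1992: Tue, 1993: Wed, 1994: Thu, 1995: Fri ✓, 1996: Sun, 1997: Mon, 1998: Tue, 1999: Wed, 2000: Fri ✓, 2001: Sat, 2002: Sun, 2003: Mon
Fridays: 1995, 2000.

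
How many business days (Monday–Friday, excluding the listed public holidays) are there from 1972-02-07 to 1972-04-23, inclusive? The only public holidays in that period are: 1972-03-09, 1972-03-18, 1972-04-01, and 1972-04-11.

53

1972-02-07 is a Monday.
That's 77 days from start to end, counting both.
77 = 7 × 11, so the span is exactly 11 full weeks.
Each full week contributes 5 weekdays (Mon–Fri): 11 × 5 = 55.
Total: 55.
Holidays: 1972-03-09 (Thu); 1972-03-18 (Sat); 1972-04-01 (Sat); 1972-04-11 (Tue).
2 of the 4 holidays fall on weekdays; the rest are weekends and were already excluded.
Business days: 55 − 2 = 53.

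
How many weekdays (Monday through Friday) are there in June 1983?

June 1, 1983 is a Wednesday.
The range spans 30 days (inclusive of both endpoints).
30 = 7 × 4 + 2, so there are 4 full weeks plus 2 extra days.
Each full week contributes 5 weekdays (Mon–Fri): 4 × 5 = 20.
The 2 extra days are Wednesday, Thursday — 2 of them qualify.
Total: 20 + 2 = 22.

22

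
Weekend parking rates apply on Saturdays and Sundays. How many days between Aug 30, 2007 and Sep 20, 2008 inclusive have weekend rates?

Aug 30, 2007 is a Thursday.
That's 388 days from start to end, counting both.
388 = 7 × 55 + 3, so there are 55 full weeks plus 3 extra days.
Each full week contributes 2 weekend days (Sat, Sun): 55 × 2 = 110.
The 3 extra days are Thu, Fri, Sat — 1 of them qualifies.
Total: 110 + 1 = 111.

111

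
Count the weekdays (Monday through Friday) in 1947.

1 January 1947 is a Wednesday.
From 1 January 1947 to 31 December 1947 is 365 days inclusive.
365 = 7 × 52 + 1, so there are 52 full weeks plus 1 extra day.
Each full week contributes 5 weekdays (Mon–Fri): 52 × 5 = 260.
The 1 extra day is Wednesday — 1 of them qualifies.
Total: 260 + 1 = 261.

261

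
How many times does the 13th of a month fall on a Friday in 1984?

3

The 13th falls on a Friday when the month's 13th has weekday Fri.
Jan 13 is Fri ✓; Feb 13 is Mon; Mar 13 is Tue; Apr 13 is Fri ✓; May 13 is Sun; Jun 13 is Wed; Jul 13 is Fri ✓; Aug 13 is Mon; Sep 13 is Thu; Oct 13 is Sat; Nov 13 is Tue; Dec 13 is Thu.
Friday the 13ths: Jan, Apr, Jul.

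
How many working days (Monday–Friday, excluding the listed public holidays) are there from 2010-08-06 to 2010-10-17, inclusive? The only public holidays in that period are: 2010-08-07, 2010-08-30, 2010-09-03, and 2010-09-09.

2010-08-06 is a Friday.
That's 73 days from start to end, counting both.
73 = 7 × 10 + 3, so there are 10 full weeks plus 3 extra days.
Each full week contributes 5 weekdays (Mon–Fri): 10 × 5 = 50.
The 3 extra days are Fri, Sat, Sun — 1 of them qualifies.
Total: 50 + 1 = 51.
Holidays: 2010-08-07 (Sat); 2010-08-30 (Mon); 2010-09-03 (Fri); 2010-09-09 (Thu).
3 of the 4 holidays fall on weekdays; the rest are weekends and were already excluded.
Business days: 51 − 3 = 48.

48 working days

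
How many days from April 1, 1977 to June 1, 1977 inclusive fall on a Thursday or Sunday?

17

April 1, 1977 is a Friday.
That's 62 days from start to end, counting both.
62 = 7 × 8 + 6, so there are 8 full weeks plus 6 extra days.
Each full week contributes 2 days from the set (Thu, Sun): 8 × 2 = 16.
The 6 extra days are Friday, Saturday, Sunday, Monday, Tuesday, Wednesday — 1 of them qualifies.
Total: 16 + 1 = 17.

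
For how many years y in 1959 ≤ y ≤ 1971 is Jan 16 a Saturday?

Day of week of January 16 in each year:
1959: Fri, 1960: Sat ✓, 1961: Mon, 1962: Tue, 1963: Wed, 1964: Thu, 1965: Sat ✓, 1966: Sun, 1967: Mon, 1968: Tue, 1969: Thu, 1970: Fri, 1971: Sat ✓
Saturdays: 1960, 1965, 1971.

3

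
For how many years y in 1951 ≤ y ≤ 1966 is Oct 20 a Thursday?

Day of week of October 20 in each year:
1951: Sat, 1952: Mon, 1953: Tue, 1954: Wed, 1955: Thu ✓, 1956: Sat, 1957: Sun, 1958: Mon, 1959: Tue, 1960: Thu ✓, 1961: Fri, 1962: Sat, 1963: Sun, 1964: Tue, 1965: Wed, 1966: Thu ✓
Thursdays: 1955, 1960, 1966.

3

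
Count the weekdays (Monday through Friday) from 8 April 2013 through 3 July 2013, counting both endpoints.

8 April 2013 is a Monday.
The range spans 87 days (inclusive of both endpoints).
87 = 7 × 12 + 3, so there are 12 full weeks plus 3 extra days.
Each full week contributes 5 weekdays (Mon–Fri): 12 × 5 = 60.
The 3 extra days are Monday, Tuesday, Wednesday — 3 of them qualify.
Total: 60 + 3 = 63.

63 weekdays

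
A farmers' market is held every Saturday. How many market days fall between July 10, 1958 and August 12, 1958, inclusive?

5

July 10, 1958 is a Thursday.
That's 34 days from start to end, counting both.
34 = 7 × 4 + 6, so there are 4 full weeks plus 6 extra days.
Each full week contributes one Saturday: 4 so far.
The 6 extra days are Thursday, Friday, Saturday, Sunday, Monday, Tuesday — 1 of them qualifies.
Total: 4 + 1 = 5.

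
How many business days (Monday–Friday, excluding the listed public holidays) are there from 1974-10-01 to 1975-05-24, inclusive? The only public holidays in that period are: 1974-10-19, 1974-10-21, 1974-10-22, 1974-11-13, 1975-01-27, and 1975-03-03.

1974-10-01 is a Tuesday.
That's 236 days from start to end, counting both.
236 = 7 × 33 + 5, so there are 33 full weeks plus 5 extra days.
Each full week contributes 5 weekdays (Mon–Fri): 33 × 5 = 165.
The 5 extra days are Tue, Wed, Thu, Fri, Sat — 4 of them qualify.
Total: 165 + 4 = 169.
Holidays: 1974-10-19 (Sat); 1974-10-21 (Mon); 1974-10-22 (Tue); 1974-11-13 (Wed); 1975-01-27 (Mon); 1975-03-03 (Mon).
5 of the 6 holidays fall on weekdays; the rest are weekends and were already excluded.
Business days: 169 − 5 = 164.

164 business days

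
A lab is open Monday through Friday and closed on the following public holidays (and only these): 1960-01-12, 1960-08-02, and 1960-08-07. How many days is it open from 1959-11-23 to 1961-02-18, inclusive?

323 working days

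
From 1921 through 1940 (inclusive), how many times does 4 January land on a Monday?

Day of week of January 4 in each year:
1921: Tue, 1922: Wed, 1923: Thu, 1924: Fri, 1925: Sun, 1926: Mon ✓, 1927: Tue, 1928: Wed, 1929: Fri, 1930: Sat, 1931: Sun, 1932: Mon ✓, 1933: Wed, 1934: Thu, 1935: Fri, 1936: Sat, 1937: Mon ✓, 1938: Tue, 1939: Wed, 1940: Thu
Mondays: 1926, 1932, 1937.

3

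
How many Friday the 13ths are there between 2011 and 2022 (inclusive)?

21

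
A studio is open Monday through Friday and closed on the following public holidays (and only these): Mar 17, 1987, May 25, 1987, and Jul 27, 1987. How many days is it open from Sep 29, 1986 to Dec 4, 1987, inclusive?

307

Sep 29, 1986 is a Monday.
The range spans 432 days (inclusive of both endpoints).
432 = 7 × 61 + 5, so there are 61 full weeks plus 5 extra days.
Each full week contributes 5 weekdays (Mon–Fri): 61 × 5 = 305.
The 5 extra days are Monday, Tuesday, Wednesday, Thursday, Friday — 5 of them qualify.
Total: 305 + 5 = 310.
Holidays: Mar 17, 1987 (Tue); May 25, 1987 (Mon); Jul 27, 1987 (Mon).
All 3 holidays fall on weekdays, so subtract 3.
Business days: 310 − 3 = 307.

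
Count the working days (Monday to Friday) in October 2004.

21

1 October 2004 is a Friday.
The range spans 31 days (inclusive of both endpoints).
31 = 7 × 4 + 3, so there are 4 full weeks plus 3 extra days.
Each full week contributes 5 weekdays (Mon–Fri): 4 × 5 = 20.
The 3 extra days are Fri, Sat, Sun — 1 of them qualifies.
Total: 20 + 1 = 21.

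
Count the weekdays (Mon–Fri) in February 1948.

Feb 1, 1948 is a Sunday.
The range spans 29 days (inclusive of both endpoints).
29 = 7 × 4 + 1, so there are 4 full weeks plus 1 extra day.
Each full week contributes 5 weekdays (Mon–Fri): 4 × 5 = 20.
The 1 extra day is Sun — none qualify.
Total: 20 + 0 = 20.

20 weekdays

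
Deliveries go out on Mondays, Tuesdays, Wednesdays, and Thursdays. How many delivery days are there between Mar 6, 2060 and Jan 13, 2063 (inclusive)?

Mar 6, 2060 is a Saturday.
From Mar 6, 2060 to Jan 13, 2063 is 1044 days inclusive.
1044 = 7 × 149 + 1, so there are 149 full weeks plus 1 extra day.
Each full week contributes 4 days from the set (Mon, Tue, Wed, Thu): 149 × 4 = 596.
The 1 extra day is Saturday — none qualify.
Total: 596 + 0 = 596.

596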